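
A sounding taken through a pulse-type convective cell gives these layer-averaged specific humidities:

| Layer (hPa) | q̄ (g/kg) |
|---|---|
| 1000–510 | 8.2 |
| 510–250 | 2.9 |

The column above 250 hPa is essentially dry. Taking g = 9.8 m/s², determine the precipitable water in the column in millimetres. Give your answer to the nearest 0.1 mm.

Precipitable water is the column-integrated vapour mass per unit area: PW = (1/g) Σ q̄ Δp, with q in kg/kg and Δp in Pa (1 kg/m² of water = 1 mm).
Layer 1000–510 hPa: Δp = 490 hPa = 49000 Pa, q̄ = 0.0082 kg/kg → 0.0082 × 49000 / 9.8 = 41.00 mm
Layer 510–250 hPa: Δp = 260 hPa = 26000 Pa, q̄ = 0.0029 kg/kg → 0.0029 × 26000 / 9.8 = 7.69 mm
PW = 41.00 + 7.69 = 48.69 ≈ 48.7 mm.

PW ≈ 48.7 mm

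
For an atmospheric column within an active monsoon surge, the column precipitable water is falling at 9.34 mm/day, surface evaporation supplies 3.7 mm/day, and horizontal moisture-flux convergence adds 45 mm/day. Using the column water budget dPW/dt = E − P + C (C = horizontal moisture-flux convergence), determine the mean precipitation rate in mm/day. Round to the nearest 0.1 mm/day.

dPW/dt = -9.34 mm/day.
P = E + C − dPW/dt = 3.7 + (45) − (-9.34) = 58.0 mm/day.

P ≈ 58.0 mm/day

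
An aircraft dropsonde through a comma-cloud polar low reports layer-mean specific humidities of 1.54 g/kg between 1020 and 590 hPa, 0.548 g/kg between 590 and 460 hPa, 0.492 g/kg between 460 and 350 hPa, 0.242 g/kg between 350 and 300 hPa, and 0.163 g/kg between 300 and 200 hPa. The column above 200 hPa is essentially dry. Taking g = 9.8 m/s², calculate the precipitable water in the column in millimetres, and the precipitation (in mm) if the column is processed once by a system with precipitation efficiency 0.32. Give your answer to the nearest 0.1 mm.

PW ≈ 8.3 mm; precipitation ≈ 2.7 mm

Precipitable water is the column-integrated vapour mass per unit area: PW = (1/g) Σ q̄ Δp, with q in kg/kg and Δp in Pa (1 kg/m² of water = 1 mm).
Layer 1020–590 hPa: Δp = 430 hPa = 43000 Pa, q̄ = 0.00154 kg/kg → 0.00154 × 43000 / 9.8 = 6.76 mm
Layer 590–460 hPa: Δp = 130 hPa = 13000 Pa, q̄ = 0.000548 kg/kg → 0.000548 × 13000 / 9.8 = 0.73 mm
Layer 460–350 hPa: Δp = 110 hPa = 11000 Pa, q̄ = 0.000492 kg/kg → 0.000492 × 11000 / 9.8 = 0.55 mm
Layer 350–300 hPa: Δp = 50 hPa = 5000 Pa, q̄ = 0.000242 kg/kg → 0.000242 × 5000 / 9.8 = 0.12 mm
Layer 300–200 hPa: Δp = 100 hPa = 10000 Pa, q̄ = 0.000163 kg/kg → 0.000163 × 10000 / 9.8 = 0.17 mm
PW = 6.76 + 0.73 + 0.55 + 0.12 + 0.17 = 8.33 ≈ 8.3 mm.
Precipitation = ε × PW = 0.32 × 8.3 = 2.7 mm.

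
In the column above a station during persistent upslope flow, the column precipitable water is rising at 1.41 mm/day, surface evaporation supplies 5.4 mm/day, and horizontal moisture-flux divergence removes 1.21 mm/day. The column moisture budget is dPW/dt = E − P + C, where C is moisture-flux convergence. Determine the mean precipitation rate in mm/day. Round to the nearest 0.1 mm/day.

P ≈ 2.8 mm/day

dPW/dt = +1.41 mm/day.
P = E + C − dPW/dt = 5.4 + (-1.21) − (+1.41) = 2.8 mm/day.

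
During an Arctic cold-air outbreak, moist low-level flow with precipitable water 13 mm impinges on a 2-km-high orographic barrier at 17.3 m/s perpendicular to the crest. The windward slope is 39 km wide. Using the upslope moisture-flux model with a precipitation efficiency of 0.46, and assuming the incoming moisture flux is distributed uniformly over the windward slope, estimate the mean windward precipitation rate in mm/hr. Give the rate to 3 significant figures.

Incoming column moisture flux per unit ridge length: F = V × PW = 17.3 × 13 = 224.9 mm·m/s.
Spread over the 39 km slope with efficiency ε = 0.46: R = ε·F/W = 0.46 × 224.9 / 39000 m = 2.653e-03 mm/s.
R = 2.653e-03 × 3600 = 9.55 mm/hr.

R ≈ 9.55 mm/hr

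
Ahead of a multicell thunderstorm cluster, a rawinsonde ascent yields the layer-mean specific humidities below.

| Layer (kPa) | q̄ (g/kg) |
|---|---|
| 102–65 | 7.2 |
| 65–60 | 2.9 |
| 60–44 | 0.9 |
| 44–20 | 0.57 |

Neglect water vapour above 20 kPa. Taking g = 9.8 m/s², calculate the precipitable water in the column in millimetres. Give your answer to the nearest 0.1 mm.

PW ≈ 31.5 mm

Precipitable water is the column-integrated vapour mass per unit area: PW = (1/g) Σ q̄ Δp, with q in kg/kg and Δp in Pa (1 kg/m² of water = 1 mm).
Layer 102–65 kPa: Δp = 370 hPa = 37000 Pa, q̄ = 0.0072 kg/kg → 0.0072 × 37000 / 9.8 = 27.18 mm
Layer 65–60 kPa: Δp = 50 hPa = 5000 Pa, q̄ = 0.0029 kg/kg → 0.0029 × 5000 / 9.8 = 1.48 mm
Layer 60–44 kPa: Δp = 160 hPa = 16000 Pa, q̄ = 0.0009 kg/kg → 0.0009 × 16000 / 9.8 = 1.47 mm
Layer 44–20 kPa: Δp = 240 hPa = 24000 Pa, q̄ = 0.00057 kg/kg → 0.00057 × 24000 / 9.8 = 1.40 mm
PW = 27.18 + 1.48 + 1.47 + 1.40 = 31.53 ≈ 31.5 mm.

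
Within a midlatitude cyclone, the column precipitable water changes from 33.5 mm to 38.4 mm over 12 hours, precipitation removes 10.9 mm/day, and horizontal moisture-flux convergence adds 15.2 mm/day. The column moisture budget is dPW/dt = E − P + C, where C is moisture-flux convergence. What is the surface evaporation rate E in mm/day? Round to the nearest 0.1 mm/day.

E ≈ 5.5 mm/day

dPW/dt = (38.4 − 33.5) mm / (12/24 day) = +9.800 mm/day.
E = dPW/dt + P − C = (+9.800) + 10.9 − (15.2) = 5.5 mm/day.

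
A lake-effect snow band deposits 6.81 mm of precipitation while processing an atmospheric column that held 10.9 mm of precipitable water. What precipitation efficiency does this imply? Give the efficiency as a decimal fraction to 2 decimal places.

ε = precipitation / PW = 6.81 / 10.9 = 0.62.

ε ≈ 0.62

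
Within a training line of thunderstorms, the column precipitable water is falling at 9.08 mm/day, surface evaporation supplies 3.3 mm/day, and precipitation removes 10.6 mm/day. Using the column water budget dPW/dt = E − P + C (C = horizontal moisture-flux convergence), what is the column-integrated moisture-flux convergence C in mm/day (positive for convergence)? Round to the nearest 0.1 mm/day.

C ≈ -1.8 mm/day

dPW/dt = -9.08 mm/day.
C = dPW/dt − E + P = (-9.08) − 3.3 + 10.6 = -1.8 mm/day.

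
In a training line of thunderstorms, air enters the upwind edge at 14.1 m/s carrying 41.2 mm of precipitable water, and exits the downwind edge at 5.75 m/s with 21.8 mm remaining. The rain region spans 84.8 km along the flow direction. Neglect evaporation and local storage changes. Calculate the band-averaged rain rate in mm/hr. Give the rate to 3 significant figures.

Column moisture flux per unit crosswind length is F = V × PW.
Inflow: F_in = 14.1 × 41.2 = 580.92 mm·m/s
Outflow: F_out = 5.75 × 21.8 = 125.35 mm·m/s
Steady-state rate R = (F_in − F_out)/L = (580.92 − 125.35) / 84800 m = 5.372e-03 mm/s.
R = 5.372e-03 × 3600 = 19.3 mm/hr.

R ≈ 19.3 mm/hr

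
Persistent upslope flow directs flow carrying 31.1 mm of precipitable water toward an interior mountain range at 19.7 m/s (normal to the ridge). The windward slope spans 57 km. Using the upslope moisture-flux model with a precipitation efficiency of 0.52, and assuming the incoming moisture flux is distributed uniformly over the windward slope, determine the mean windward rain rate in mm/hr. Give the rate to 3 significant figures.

Incoming column moisture flux per unit ridge length: F = V × PW = 19.7 × 31.1 = 612.67 mm·m/s.
Spread over the 57 km slope with efficiency ε = 0.52: R = ε·F/W = 0.52 × 612.67 / 57000 m = 5.589e-03 mm/s.
R = 5.589e-03 × 3600 = 20.1 mm/hr.

R ≈ 20.1 mm/hr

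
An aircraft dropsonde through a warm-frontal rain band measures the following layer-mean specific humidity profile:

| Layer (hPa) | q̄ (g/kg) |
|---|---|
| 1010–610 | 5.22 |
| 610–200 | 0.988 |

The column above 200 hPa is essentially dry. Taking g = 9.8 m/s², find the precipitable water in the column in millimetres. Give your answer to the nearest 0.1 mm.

Precipitable water is the column-integrated vapour mass per unit area: PW = (1/g) Σ q̄ Δp, with q in kg/kg and Δp in Pa (1 kg/m² of water = 1 mm).
Layer 1010–610 hPa: Δp = 400 hPa = 40000 Pa, q̄ = 0.00522 kg/kg → 0.00522 × 40000 / 9.8 = 21.31 mm
Layer 610–200 hPa: Δp = 410 hPa = 41000 Pa, q̄ = 0.000988 kg/kg → 0.000988 × 41000 / 9.8 = 4.13 mm
PW = 21.31 + 4.13 = 25.44 ≈ 25.4 mm.

PW ≈ 25.4 mm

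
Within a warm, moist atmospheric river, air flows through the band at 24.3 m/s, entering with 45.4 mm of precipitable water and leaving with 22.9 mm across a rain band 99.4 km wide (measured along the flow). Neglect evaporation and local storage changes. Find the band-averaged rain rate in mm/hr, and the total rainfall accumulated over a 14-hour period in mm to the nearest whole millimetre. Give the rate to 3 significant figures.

Column moisture flux per unit crosswind length is F = V × PW.
Inflow: F_in = 24.3 × 45.4 = 1103.22 mm·m/s
Outflow: F_out = 24.3 × 22.9 = 556.47 mm·m/s
Steady-state rate R = (F_in − F_out)/L = (1103.22 − 556.47) / 99400 m = 5.501e-03 mm/s.
R = 5.501e-03 × 3600 = 19.8 mm/hr.
Over 14 h: total = 19.8 × 14 = 277.2 ≈ 277 mm.

R ≈ 19.8 mm/hr; total ≈ 277 mm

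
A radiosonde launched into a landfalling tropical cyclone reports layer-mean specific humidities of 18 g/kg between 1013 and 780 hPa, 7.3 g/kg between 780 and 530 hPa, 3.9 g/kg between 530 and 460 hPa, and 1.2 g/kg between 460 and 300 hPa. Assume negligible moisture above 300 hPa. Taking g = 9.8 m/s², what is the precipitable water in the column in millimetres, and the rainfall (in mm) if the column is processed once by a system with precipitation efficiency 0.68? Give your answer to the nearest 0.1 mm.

Precipitable water is the column-integrated vapour mass per unit area: PW = (1/g) Σ q̄ Δp, with q in kg/kg and Δp in Pa (1 kg/m² of water = 1 mm).
Layer 1013–780 hPa: Δp = 233 hPa = 23300 Pa, q̄ = 0.018 kg/kg → 0.018 × 23300 / 9.8 = 42.80 mm
Layer 780–530 hPa: Δp = 250 hPa = 25000 Pa, q̄ = 0.0073 kg/kg → 0.0073 × 25000 / 9.8 = 18.62 mm
Layer 530–460 hPa: Δp = 70 hPa = 7000 Pa, q̄ = 0.0039 kg/kg → 0.0039 × 7000 / 9.8 = 2.79 mm
Layer 460–300 hPa: Δp = 160 hPa = 16000 Pa, q̄ = 0.0012 kg/kg → 0.0012 × 16000 / 9.8 = 1.96 mm
PW = 42.80 + 18.62 + 2.79 + 1.96 = 66.17 ≈ 66.2 mm.
Rainfall = ε × PW = 0.68 × 66.2 = 45.0 mm.

PW ≈ 66.2 mm; rainfall ≈ 45.0 mm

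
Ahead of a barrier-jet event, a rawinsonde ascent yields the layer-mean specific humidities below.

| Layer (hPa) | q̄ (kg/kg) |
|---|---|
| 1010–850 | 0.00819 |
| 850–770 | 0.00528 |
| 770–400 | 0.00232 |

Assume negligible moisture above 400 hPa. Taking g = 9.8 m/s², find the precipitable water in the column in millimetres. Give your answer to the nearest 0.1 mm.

PW ≈ 26.4 mm

Precipitable water is the column-integrated vapour mass per unit area: PW = (1/g) Σ q̄ Δp, with q in kg/kg and Δp in Pa (1 kg/m² of water = 1 mm).
Layer 1010–850 hPa: Δp = 160 hPa = 16000 Pa, q̄ = 0.00819 kg/kg → 0.00819 × 16000 / 9.8 = 13.37 mm
Layer 850–770 hPa: Δp = 80 hPa = 8000 Pa, q̄ = 0.00528 kg/kg → 0.00528 × 8000 / 9.8 = 4.31 mm
Layer 770–400 hPa: Δp = 370 hPa = 37000 Pa, q̄ = 0.00232 kg/kg → 0.00232 × 37000 / 9.8 = 8.76 mm
PW = 13.37 + 4.31 + 8.76 = 26.44 ≈ 26.4 mm.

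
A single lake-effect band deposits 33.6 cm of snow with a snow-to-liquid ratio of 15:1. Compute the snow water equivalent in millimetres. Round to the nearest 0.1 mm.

SWE ≈ 22.4 mm

SWE = snow depth / ratio = 33.6 cm / 15 = 2.240 cm = 22.4 mm.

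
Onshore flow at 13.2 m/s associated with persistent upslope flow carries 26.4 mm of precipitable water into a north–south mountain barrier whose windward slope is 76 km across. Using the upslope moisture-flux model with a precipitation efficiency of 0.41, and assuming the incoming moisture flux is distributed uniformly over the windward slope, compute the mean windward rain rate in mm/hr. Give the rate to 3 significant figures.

Incoming column moisture flux per unit ridge length: F = V × PW = 13.2 × 26.4 = 348.48 mm·m/s.
Spread over the 76 km slope with efficiency ε = 0.41: R = ε·F/W = 0.41 × 348.48 / 76000 m = 1.880e-03 mm/s.
R = 1.880e-03 × 3600 = 6.77 mm/hr.

R ≈ 6.77 mm/hr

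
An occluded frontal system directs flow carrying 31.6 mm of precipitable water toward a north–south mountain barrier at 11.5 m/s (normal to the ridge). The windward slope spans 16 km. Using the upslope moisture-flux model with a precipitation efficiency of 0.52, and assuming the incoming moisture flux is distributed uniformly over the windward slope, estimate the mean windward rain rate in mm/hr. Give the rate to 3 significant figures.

Incoming column moisture flux per unit ridge length: F = V × PW = 11.5 × 31.6 = 363.4 mm·m/s.
Spread over the 16 km slope with efficiency ε = 0.52: R = ε·F/W = 0.52 × 363.4 / 16000 m = 1.181e-02 mm/s.
R = 1.181e-02 × 3600 = 42.5 mm/hr.

R ≈ 42.5 mm/hr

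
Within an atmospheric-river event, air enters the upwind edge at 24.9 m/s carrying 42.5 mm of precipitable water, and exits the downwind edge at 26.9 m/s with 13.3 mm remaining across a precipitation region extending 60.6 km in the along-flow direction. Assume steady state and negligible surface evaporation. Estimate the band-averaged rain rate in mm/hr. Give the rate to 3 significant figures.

R ≈ 41.6 mm/hr

Column moisture flux per unit crosswind length is F = V × PW.
Inflow: F_in = 24.9 × 42.5 = 1058.25 mm·m/s
Outflow: F_out = 26.9 × 13.3 = 357.77 mm·m/s
Steady-state rate R = (F_in − F_out)/L = (1058.25 − 357.77) / 60600 m = 1.156e-02 mm/s.
R = 1.156e-02 × 3600 = 41.6 mm/hr.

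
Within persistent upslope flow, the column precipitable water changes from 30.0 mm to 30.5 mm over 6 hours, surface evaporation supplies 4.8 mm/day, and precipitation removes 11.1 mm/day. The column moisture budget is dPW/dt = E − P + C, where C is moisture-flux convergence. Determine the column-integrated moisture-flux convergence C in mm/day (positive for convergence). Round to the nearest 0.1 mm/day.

dPW/dt = (30.5 − 30.0) mm / (6/24 day) = +2.000 mm/day.
C = dPW/dt − E + P = (+2.000) − 4.8 + 11.1 = 8.3 mm/day.

C ≈ 8.3 mm/day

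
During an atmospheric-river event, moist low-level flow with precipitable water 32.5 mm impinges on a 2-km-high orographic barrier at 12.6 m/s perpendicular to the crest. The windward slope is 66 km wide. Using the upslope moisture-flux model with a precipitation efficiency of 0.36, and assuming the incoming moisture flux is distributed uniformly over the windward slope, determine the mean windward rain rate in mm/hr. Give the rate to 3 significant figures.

R ≈ 8.04 mm/hr

Incoming column moisture flux per unit ridge length: F = V × PW = 12.6 × 32.5 = 409.5 mm·m/s.
Spread over the 66 km slope with efficiency ε = 0.36: R = ε·F/W = 0.36 × 409.5 / 66000 m = 2.234e-03 mm/s.
R = 2.234e-03 × 3600 = 8.04 mm/hr.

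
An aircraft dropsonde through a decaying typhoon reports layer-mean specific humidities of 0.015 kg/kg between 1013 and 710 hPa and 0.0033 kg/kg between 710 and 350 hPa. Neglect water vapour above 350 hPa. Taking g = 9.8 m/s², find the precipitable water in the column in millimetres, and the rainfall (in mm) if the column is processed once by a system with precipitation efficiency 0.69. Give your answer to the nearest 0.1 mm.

PW ≈ 58.5 mm; rainfall ≈ 40.4 mm

Precipitable water is the column-integrated vapour mass per unit area: PW = (1/g) Σ q̄ Δp, with q in kg/kg and Δp in Pa (1 kg/m² of water = 1 mm).
Layer 1013–710 hPa: Δp = 303 hPa = 30300 Pa, q̄ = 0.015 kg/kg → 0.015 × 30300 / 9.8 = 46.38 mm
Layer 710–350 hPa: Δp = 360 hPa = 36000 Pa, q̄ = 0.0033 kg/kg → 0.0033 × 36000 / 9.8 = 12.12 mm
PW = 46.38 + 12.12 = 58.50 ≈ 58.5 mm.
Rainfall = ε × PW = 0.69 × 58.5 = 40.4 mm.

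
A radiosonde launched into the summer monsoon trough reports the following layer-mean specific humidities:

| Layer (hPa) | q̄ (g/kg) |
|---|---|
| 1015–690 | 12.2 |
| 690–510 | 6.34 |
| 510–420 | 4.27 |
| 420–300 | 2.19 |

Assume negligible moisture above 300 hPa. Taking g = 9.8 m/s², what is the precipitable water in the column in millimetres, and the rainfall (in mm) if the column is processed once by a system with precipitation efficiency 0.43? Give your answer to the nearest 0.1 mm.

PW ≈ 58.7 mm; rainfall ≈ 25.2 mm

Precipitable water is the column-integrated vapour mass per unit area: PW = (1/g) Σ q̄ Δp, with q in kg/kg and Δp in Pa (1 kg/m² of water = 1 mm).
Layer 1015–690 hPa: Δp = 325 hPa = 32500 Pa, q̄ = 0.0122 kg/kg → 0.0122 × 32500 / 9.8 = 40.46 mm
Layer 690–510 hPa: Δp = 180 hPa = 18000 Pa, q̄ = 0.00634 kg/kg → 0.00634 × 18000 / 9.8 = 11.64 mm
Layer 510–420 hPa: Δp = 90 hPa = 9000 Pa, q̄ = 0.00427 kg/kg → 0.00427 × 9000 / 9.8 = 3.92 mm
Layer 420–300 hPa: Δp = 120 hPa = 12000 Pa, q̄ = 0.00219 kg/kg → 0.00219 × 12000 / 9.8 = 2.68 mm
PW = 40.46 + 11.64 + 3.92 + 2.68 = 58.70 ≈ 58.7 mm.
Rainfall = ε × PW = 0.43 × 58.7 = 25.2 mm.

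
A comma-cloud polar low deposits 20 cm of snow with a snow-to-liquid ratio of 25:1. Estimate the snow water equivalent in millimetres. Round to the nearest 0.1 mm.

SWE = snow depth / ratio = 20 cm / 25 = 0.800 cm = 8.0 mm.

SWE ≈ 8.0 mm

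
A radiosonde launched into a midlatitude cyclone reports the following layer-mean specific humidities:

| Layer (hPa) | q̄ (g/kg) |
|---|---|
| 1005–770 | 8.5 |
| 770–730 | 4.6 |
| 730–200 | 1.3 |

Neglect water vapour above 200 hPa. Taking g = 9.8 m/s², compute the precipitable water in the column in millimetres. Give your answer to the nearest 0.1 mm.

PW ≈ 29.3 mm

Precipitable water is the column-integrated vapour mass per unit area: PW = (1/g) Σ q̄ Δp, with q in kg/kg and Δp in Pa (1 kg/m² of water = 1 mm).
Layer 1005–770 hPa: Δp = 235 hPa = 23500 Pa, q̄ = 0.0085 kg/kg → 0.0085 × 23500 / 9.8 = 20.38 mm
Layer 770–730 hPa: Δp = 40 hPa = 4000 Pa, q̄ = 0.0046 kg/kg → 0.0046 × 4000 / 9.8 = 1.88 mm
Layer 730–200 hPa: Δp = 530 hPa = 53000 Pa, q̄ = 0.0013 kg/kg → 0.0013 × 53000 / 9.8 = 7.03 mm
PW = 20.38 + 1.88 + 7.03 = 29.29 ≈ 29.3 mm.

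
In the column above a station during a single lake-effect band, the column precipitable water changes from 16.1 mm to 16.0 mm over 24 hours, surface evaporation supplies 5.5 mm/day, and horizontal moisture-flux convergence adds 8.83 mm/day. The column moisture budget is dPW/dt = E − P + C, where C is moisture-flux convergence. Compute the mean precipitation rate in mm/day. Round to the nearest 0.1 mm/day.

dPW/dt = (16.0 − 16.1) mm / (24/24 day) = -0.100 mm/day.
P = E + C − dPW/dt = 5.5 + (8.83) − (-0.100) = 14.4 mm/day.

P ≈ 14.4 mm/day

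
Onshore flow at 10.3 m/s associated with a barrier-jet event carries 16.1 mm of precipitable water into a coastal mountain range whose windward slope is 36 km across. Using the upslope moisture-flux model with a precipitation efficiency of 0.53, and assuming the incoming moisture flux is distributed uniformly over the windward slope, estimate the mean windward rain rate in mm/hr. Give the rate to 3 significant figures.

Incoming column moisture flux per unit ridge length: F = V × PW = 10.3 × 16.1 = 165.83 mm·m/s.
Spread over the 36 km slope with efficiency ε = 0.53: R = ε·F/W = 0.53 × 165.83 / 36000 m = 2.441e-03 mm/s.
R = 2.441e-03 × 3600 = 8.79 mm/hr.

R ≈ 8.79 mm/hr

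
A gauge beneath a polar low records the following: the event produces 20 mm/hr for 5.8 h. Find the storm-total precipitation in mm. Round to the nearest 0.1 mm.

total ≈ 116.0 mm

Total = Σ Rᵢ Δtᵢ = 20 × 5.8
      = 116 = 116.0 mm.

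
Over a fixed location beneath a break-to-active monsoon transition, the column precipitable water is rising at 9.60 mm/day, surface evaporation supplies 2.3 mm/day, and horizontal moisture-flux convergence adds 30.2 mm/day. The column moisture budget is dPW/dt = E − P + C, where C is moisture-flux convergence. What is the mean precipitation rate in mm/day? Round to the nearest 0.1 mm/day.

P ≈ 22.9 mm/day

dPW/dt = +9.60 mm/day.
P = E + C − dPW/dt = 2.3 + (30.2) − (+9.60) = 22.9 mm/day.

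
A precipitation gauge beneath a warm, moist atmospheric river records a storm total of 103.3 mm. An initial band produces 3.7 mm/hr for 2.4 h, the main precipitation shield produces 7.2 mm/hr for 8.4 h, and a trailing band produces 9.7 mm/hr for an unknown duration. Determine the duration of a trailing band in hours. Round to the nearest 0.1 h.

Known phases: 3.7 × 2.4 + 7.2 × 8.4 = 8.88 + 60.48 = 69.36 mm.
Remaining depth = 103.3 − 69.36 = 33.94 mm.
Duration = 33.94 / 9.7 = 3.5 h.

duration ≈ 3.5 h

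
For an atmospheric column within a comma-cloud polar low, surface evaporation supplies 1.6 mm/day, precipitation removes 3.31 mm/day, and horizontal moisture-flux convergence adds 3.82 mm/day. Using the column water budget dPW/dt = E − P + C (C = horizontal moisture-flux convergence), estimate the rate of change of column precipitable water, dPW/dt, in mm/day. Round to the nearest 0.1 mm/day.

dPW/dt = E − P + C = 1.6 − 3.31 + (3.82) = 2.1 mm/day.

dPW/dt ≈ 2.1 mm/day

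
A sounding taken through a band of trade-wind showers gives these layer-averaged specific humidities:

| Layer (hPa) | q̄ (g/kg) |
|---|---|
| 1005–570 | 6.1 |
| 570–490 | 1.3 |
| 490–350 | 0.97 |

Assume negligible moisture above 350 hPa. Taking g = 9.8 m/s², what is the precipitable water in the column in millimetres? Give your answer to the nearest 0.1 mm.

PW ≈ 29.5 mm

Precipitable water is the column-integrated vapour mass per unit area: PW = (1/g) Σ q̄ Δp, with q in kg/kg and Δp in Pa (1 kg/m² of water = 1 mm).
Layer 1005–570 hPa: Δp = 435 hPa = 43500 Pa, q̄ = 0.0061 kg/kg → 0.0061 × 43500 / 9.8 = 27.08 mm
Layer 570–490 hPa: Δp = 80 hPa = 8000 Pa, q̄ = 0.0013 kg/kg → 0.0013 × 8000 / 9.8 = 1.06 mm
Layer 490–350 hPa: Δp = 140 hPa = 14000 Pa, q̄ = 0.00097 kg/kg → 0.00097 × 14000 / 9.8 = 1.39 mm
PW = 27.08 + 1.06 + 1.39 = 29.53 ≈ 29.5 mm.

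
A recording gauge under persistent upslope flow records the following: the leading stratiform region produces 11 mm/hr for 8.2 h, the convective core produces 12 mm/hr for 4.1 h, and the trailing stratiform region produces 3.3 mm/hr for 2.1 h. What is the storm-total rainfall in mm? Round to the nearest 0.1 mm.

Total = Σ Rᵢ Δtᵢ = 11 × 8.2 + 12 × 4.1 + 3.3 × 2.1
      = 90.2 + 49.2 + 6.93 = 146.3 mm.

total ≈ 146.3 mm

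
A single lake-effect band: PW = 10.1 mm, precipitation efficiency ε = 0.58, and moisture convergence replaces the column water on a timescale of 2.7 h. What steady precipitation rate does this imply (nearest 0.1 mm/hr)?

Each overturning extracts ε × PW = 0.58 × 10.1 = 5.858 mm.
Rate = ε·PW / τ = 5.858 / 2.7 h = 2.2 mm/hr.

R ≈ 2.2 mm/hr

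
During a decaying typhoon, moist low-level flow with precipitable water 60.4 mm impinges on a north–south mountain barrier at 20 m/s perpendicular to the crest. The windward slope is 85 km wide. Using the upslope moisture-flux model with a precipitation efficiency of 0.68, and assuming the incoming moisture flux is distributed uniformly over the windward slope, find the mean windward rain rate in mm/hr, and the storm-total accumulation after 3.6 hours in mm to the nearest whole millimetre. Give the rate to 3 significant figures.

R ≈ 34.8 mm/hr; total ≈ 125 mm

Incoming column moisture flux per unit ridge length: F = V × PW = 20 × 60.4 = 1208 mm·m/s.
Spread over the 85 km slope with efficiency ε = 0.68: R = ε·F/W = 0.68 × 1208 / 85000 m = 9.664e-03 mm/s.
R = 9.664e-03 × 3600 = 34.8 mm/hr.
Over 3.6 h: total = 34.8 × 3.6 = 125.28 ≈ 125 mm.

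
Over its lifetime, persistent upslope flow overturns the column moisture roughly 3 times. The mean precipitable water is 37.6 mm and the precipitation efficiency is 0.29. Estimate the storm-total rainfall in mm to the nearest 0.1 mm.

rainfall ≈ 32.7 mm

Each cycle deposits ε × PW = 0.29 × 37.6 = 10.904 mm.
Over 3 cycles: 3 × 10.904 = 32.7 mm.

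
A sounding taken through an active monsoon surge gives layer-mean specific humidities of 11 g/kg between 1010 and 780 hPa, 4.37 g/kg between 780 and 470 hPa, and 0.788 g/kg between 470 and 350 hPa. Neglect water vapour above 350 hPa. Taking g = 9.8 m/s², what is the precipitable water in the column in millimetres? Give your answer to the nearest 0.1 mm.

PW ≈ 40.6 mm

Precipitable water is the column-integrated vapour mass per unit area: PW = (1/g) Σ q̄ Δp, with q in kg/kg and Δp in Pa (1 kg/m² of water = 1 mm).
Layer 1010–780 hPa: Δp = 230 hPa = 23000 Pa, q̄ = 0.011 kg/kg → 0.011 × 23000 / 9.8 = 25.82 mm
Layer 780–470 hPa: Δp = 310 hPa = 31000 Pa, q̄ = 0.00437 kg/kg → 0.00437 × 31000 / 9.8 = 13.82 mm
Layer 470–350 hPa: Δp = 120 hPa = 12000 Pa, q̄ = 0.000788 kg/kg → 0.000788 × 12000 / 9.8 = 0.96 mm
PW = 25.82 + 13.82 + 0.96 = 40.60 ≈ 40.6 mm.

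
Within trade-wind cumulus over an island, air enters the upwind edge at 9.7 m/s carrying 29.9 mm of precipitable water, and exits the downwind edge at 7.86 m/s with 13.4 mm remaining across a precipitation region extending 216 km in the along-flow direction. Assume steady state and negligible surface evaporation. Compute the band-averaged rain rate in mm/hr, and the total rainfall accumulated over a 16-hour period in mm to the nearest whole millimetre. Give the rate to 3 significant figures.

Column moisture flux per unit crosswind length is F = V × PW.
Inflow: F_in = 9.7 × 29.9 = 290.03 mm·m/s
Outflow: F_out = 7.86 × 13.4 = 105.324 mm·m/s
Steady-state rate R = (F_in − F_out)/L = (290.03 − 105.324) / 216000 m = 8.551e-04 mm/s.
R = 8.551e-04 × 3600 = 3.08 mm/hr.
Over 16 h: total = 3.08 × 16 = 49.28 ≈ 49 mm.

R ≈ 3.08 mm/hr; total ≈ 49 mm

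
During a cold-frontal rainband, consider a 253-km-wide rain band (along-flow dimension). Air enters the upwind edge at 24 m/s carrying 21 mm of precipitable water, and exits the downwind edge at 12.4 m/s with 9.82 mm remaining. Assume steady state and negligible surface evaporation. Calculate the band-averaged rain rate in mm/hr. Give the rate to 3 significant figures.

R ≈ 5.44 mm/hr

Column moisture flux per unit crosswind length is F = V × PW.
Inflow: F_in = 24 × 21 = 504 mm·m/s
Outflow: F_out = 12.4 × 9.82 = 121.768 mm·m/s
Steady-state rate R = (F_in − F_out)/L = (504 − 121.768) / 253000 m = 1.511e-03 mm/s.
R = 1.511e-03 × 3600 = 5.44 mm/hr.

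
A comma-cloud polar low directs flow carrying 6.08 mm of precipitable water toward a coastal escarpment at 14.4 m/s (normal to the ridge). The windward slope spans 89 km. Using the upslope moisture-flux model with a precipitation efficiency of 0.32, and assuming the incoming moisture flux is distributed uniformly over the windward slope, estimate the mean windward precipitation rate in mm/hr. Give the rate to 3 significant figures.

Incoming column moisture flux per unit ridge length: F = V × PW = 14.4 × 6.08 = 87.552 mm·m/s.
Spread over the 89 km slope with efficiency ε = 0.32: R = ε·F/W = 0.32 × 87.552 / 89000 m = 3.148e-04 mm/s.
R = 3.148e-04 × 3600 = 1.13 mm/hr.

R ≈ 1.13 mm/hr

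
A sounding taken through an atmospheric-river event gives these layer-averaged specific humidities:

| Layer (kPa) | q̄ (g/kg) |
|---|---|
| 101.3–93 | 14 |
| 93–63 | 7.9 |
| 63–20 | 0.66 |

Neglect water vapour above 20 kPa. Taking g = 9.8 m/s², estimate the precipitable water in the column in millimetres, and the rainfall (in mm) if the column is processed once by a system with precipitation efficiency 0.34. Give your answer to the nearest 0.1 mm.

Precipitable water is the column-integrated vapour mass per unit area: PW = (1/g) Σ q̄ Δp, with q in kg/kg and Δp in Pa (1 kg/m² of water = 1 mm).
Layer 101.3–93 kPa: Δp = 83 hPa = 8300 Pa, q̄ = 0.014 kg/kg → 0.014 × 8300 / 9.8 = 11.86 mm
Layer 93–63 kPa: Δp = 300 hPa = 30000 Pa, q̄ = 0.0079 kg/kg → 0.0079 × 30000 / 9.8 = 24.18 mm
Layer 63–20 kPa: Δp = 430 hPa = 43000 Pa, q̄ = 0.00066 kg/kg → 0.00066 × 43000 / 9.8 = 2.90 mm
PW = 11.86 + 24.18 + 2.90 = 38.94 ≈ 38.9 mm.
Rainfall = ε × PW = 0.34 × 38.9 = 13.2 mm.

PW ≈ 38.9 mm; rainfall ≈ 13.2 mm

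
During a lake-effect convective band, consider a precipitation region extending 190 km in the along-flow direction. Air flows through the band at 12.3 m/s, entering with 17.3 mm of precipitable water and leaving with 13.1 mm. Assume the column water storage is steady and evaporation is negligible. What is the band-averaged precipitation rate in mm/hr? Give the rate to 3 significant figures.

R ≈ 0.979 mm/hr

Column moisture flux per unit crosswind length is F = V × PW.
Inflow: F_in = 12.3 × 17.3 = 212.79 mm·m/s
Outflow: F_out = 12.3 × 13.1 = 161.13 mm·m/s
Steady-state rate R = (F_in − F_out)/L = (212.79 − 161.13) / 190000 m = 2.719e-04 mm/s.
R = 2.719e-04 × 3600 = 0.979 mm/hr.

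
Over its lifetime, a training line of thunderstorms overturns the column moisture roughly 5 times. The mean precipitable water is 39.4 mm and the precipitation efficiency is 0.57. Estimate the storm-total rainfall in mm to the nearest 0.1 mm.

Each cycle deposits ε × PW = 0.57 × 39.4 = 22.458 mm.
Over 5 cycles: 5 × 22.458 = 112.3 mm.

rainfall ≈ 112.3 mm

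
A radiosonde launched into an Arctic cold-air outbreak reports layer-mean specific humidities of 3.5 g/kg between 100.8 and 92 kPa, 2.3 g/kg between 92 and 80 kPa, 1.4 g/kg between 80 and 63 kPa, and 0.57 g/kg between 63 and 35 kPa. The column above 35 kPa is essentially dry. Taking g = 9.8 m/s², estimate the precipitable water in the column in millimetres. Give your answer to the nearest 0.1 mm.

Precipitable water is the column-integrated vapour mass per unit area: PW = (1/g) Σ q̄ Δp, with q in kg/kg and Δp in Pa (1 kg/m² of water = 1 mm).
Layer 100.8–92 kPa: Δp = 88 hPa = 8800 Pa, q̄ = 0.0035 kg/kg → 0.0035 × 8800 / 9.8 = 3.14 mm
Layer 92–80 kPa: Δp = 120 hPa = 12000 Pa, q̄ = 0.0023 kg/kg → 0.0023 × 12000 / 9.8 = 2.82 mm
Layer 80–63 kPa: Δp = 170 hPa = 17000 Pa, q̄ = 0.0014 kg/kg → 0.0014 × 17000 / 9.8 = 2.43 mm
Layer 63–35 kPa: Δp = 280 hPa = 28000 Pa, q̄ = 0.00057 kg/kg → 0.00057 × 28000 / 9.8 = 1.63 mm
PW = 3.14 + 2.82 + 2.43 + 1.63 = 10.02 ≈ 10.0 mm.

PW ≈ 10.0 mm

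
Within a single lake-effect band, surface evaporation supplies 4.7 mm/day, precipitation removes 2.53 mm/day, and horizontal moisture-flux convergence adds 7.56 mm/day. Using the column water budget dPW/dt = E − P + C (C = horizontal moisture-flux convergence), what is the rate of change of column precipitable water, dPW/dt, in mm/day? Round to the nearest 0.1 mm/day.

dPW/dt ≈ 9.7 mm/day

dPW/dt = E − P + C = 4.7 − 2.53 + (7.56) = 9.7 mm/day.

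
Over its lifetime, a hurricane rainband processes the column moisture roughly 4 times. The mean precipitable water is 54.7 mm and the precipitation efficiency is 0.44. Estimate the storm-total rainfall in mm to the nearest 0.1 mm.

rainfall ≈ 96.3 mm

Each cycle deposits ε × PW = 0.44 × 54.7 = 24.068 mm.
Over 4 cycles: 4 × 24.068 = 96.3 mm.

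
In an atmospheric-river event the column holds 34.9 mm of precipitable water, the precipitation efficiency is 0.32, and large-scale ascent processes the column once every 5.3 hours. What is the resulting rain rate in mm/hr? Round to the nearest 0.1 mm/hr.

Each overturning extracts ε × PW = 0.32 × 34.9 = 11.168 mm.
Rate = ε·PW / τ = 11.168 / 5.3 h = 2.1 mm/hr.

R ≈ 2.1 mm/hr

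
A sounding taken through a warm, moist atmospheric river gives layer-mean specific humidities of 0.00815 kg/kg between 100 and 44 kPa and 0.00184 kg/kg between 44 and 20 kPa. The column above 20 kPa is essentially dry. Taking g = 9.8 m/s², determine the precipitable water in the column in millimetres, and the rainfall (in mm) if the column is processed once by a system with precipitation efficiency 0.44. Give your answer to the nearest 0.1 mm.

Precipitable water is the column-integrated vapour mass per unit area: PW = (1/g) Σ q̄ Δp, with q in kg/kg and Δp in Pa (1 kg/m² of water = 1 mm).
Layer 100–44 kPa: Δp = 560 hPa = 56000 Pa, q̄ = 0.00815 kg/kg → 0.00815 × 56000 / 9.8 = 46.57 mm
Layer 44–20 kPa: Δp = 240 hPa = 24000 Pa, q̄ = 0.00184 kg/kg → 0.00184 × 24000 / 9.8 = 4.51 mm
PW = 46.57 + 4.51 = 51.08 ≈ 51.1 mm.
Rainfall = ε × PW = 0.44 × 51.1 = 22.5 mm.

PW ≈ 51.1 mm; rainfall ≈ 22.5 mm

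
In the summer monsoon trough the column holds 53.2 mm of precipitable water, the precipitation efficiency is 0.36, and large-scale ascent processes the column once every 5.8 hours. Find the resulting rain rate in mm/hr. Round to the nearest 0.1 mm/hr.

R ≈ 3.3 mm/hr

Each overturning extracts ε × PW = 0.36 × 53.2 = 19.152 mm.
Rate = ε·PW / τ = 19.152 / 5.8 h = 3.3 mm/hr.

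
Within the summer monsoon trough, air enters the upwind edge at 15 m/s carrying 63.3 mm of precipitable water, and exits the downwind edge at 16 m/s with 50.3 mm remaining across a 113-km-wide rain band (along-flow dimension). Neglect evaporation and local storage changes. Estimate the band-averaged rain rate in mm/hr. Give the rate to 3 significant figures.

Column moisture flux per unit crosswind length is F = V × PW.
Inflow: F_in = 15 × 63.3 = 949.5 mm·m/s
Outflow: F_out = 16 × 50.3 = 804.8 mm·m/s
Steady-state rate R = (F_in − F_out)/L = (949.5 − 804.8) / 113000 m = 1.281e-03 mm/s.
R = 1.281e-03 × 3600 = 4.61 mm/hr.

R ≈ 4.61 mm/hr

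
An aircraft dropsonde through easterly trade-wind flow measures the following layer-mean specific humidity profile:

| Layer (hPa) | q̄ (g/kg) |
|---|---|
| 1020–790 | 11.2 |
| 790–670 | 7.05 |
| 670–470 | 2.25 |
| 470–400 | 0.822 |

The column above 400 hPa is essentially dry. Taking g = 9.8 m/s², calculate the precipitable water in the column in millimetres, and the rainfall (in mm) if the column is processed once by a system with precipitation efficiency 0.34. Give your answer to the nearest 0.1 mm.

PW ≈ 40.1 mm; rainfall ≈ 13.6 mm

Precipitable water is the column-integrated vapour mass per unit area: PW = (1/g) Σ q̄ Δp, with q in kg/kg and Δp in Pa (1 kg/m² of water = 1 mm).
Layer 1020–790 hPa: Δp = 230 hPa = 23000 Pa, q̄ = 0.0112 kg/kg → 0.0112 × 23000 / 9.8 = 26.29 mm
Layer 790–670 hPa: Δp = 120 hPa = 12000 Pa, q̄ = 0.00705 kg/kg → 0.00705 × 12000 / 9.8 = 8.63 mm
Layer 670–470 hPa: Δp = 200 hPa = 20000 Pa, q̄ = 0.00225 kg/kg → 0.00225 × 20000 / 9.8 = 4.59 mm
Layer 470–400 hPa: Δp = 70 hPa = 7000 Pa, q̄ = 0.000822 kg/kg → 0.000822 × 7000 / 9.8 = 0.59 mm
PW = 26.29 + 8.63 + 4.59 + 0.59 = 40.10 ≈ 40.1 mm.
Rainfall = ε × PW = 0.34 × 40.1 = 13.6 mm.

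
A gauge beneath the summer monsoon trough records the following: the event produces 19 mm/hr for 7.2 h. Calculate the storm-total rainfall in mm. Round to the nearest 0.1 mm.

total ≈ 136.8 mm

Total = Σ Rᵢ Δtᵢ = 19 × 7.2
      = 136.8 = 136.8 mm.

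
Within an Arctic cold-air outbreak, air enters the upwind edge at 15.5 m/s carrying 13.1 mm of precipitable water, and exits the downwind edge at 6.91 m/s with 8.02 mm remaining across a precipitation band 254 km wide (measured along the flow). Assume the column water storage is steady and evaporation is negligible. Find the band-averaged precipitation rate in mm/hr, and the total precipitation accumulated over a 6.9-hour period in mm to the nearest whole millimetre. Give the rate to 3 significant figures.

R ≈ 2.09 mm/hr; total ≈ 14 mm

Column moisture flux per unit crosswind length is F = V × PW.
Inflow: F_in = 15.5 × 13.1 = 203.05 mm·m/s
Outflow: F_out = 6.91 × 8.02 = 55.4182 mm·m/s
Steady-state rate R = (F_in − F_out)/L = (203.05 − 55.4182) / 254000 m = 5.812e-04 mm/s.
R = 5.812e-04 × 3600 = 2.09 mm/hr.
Over 6.9 h: total = 2.09 × 6.9 = 14.421 ≈ 14 mm.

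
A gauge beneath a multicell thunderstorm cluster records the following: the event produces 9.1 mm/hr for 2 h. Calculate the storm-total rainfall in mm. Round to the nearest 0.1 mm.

Total = Σ Rᵢ Δtᵢ = 9.1 × 2
      = 18.2 = 18.2 mm.

total ≈ 18.2 mm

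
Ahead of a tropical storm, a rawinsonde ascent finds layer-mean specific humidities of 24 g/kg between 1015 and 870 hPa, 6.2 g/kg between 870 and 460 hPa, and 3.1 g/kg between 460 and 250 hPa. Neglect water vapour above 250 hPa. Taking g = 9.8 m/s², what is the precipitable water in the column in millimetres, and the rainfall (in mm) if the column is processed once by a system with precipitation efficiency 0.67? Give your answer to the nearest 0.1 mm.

PW ≈ 68.1 mm; rainfall ≈ 45.6 mm

Precipitable water is the column-integrated vapour mass per unit area: PW = (1/g) Σ q̄ Δp, with q in kg/kg and Δp in Pa (1 kg/m² of water = 1 mm).
Layer 1015–870 hPa: Δp = 145 hPa = 14500 Pa, q̄ = 0.024 kg/kg → 0.024 × 14500 / 9.8 = 35.51 mm
Layer 870–460 hPa: Δp = 410 hPa = 41000 Pa, q̄ = 0.0062 kg/kg → 0.0062 × 41000 / 9.8 = 25.94 mm
Layer 460–250 hPa: Δp = 210 hPa = 21000 Pa, q̄ = 0.0031 kg/kg → 0.0031 × 21000 / 9.8 = 6.64 mm
PW = 35.51 + 25.94 + 6.64 = 68.09 ≈ 68.1 mm.
Rainfall = ε × PW = 0.67 × 68.1 = 45.6 mm.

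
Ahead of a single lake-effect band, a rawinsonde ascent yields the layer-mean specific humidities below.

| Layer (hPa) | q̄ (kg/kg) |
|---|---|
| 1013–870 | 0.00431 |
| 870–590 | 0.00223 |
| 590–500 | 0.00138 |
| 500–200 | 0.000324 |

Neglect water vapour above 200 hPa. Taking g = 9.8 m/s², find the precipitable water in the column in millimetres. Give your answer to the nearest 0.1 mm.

Precipitable water is the column-integrated vapour mass per unit area: PW = (1/g) Σ q̄ Δp, with q in kg/kg and Δp in Pa (1 kg/m² of water = 1 mm).
Layer 1013–870 hPa: Δp = 143 hPa = 14300 Pa, q̄ = 0.00431 kg/kg → 0.00431 × 14300 / 9.8 = 6.29 mm
Layer 870–590 hPa: Δp = 280 hPa = 28000 Pa, q̄ = 0.00223 kg/kg → 0.00223 × 28000 / 9.8 = 6.37 mm
Layer 590–500 hPa: Δp = 90 hPa = 9000 Pa, q̄ = 0.00138 kg/kg → 0.00138 × 9000 / 9.8 = 1.27 mm
Layer 500–200 hPa: Δp = 300 hPa = 30000 Pa, q̄ = 0.000324 kg/kg → 0.000324 × 30000 / 9.8 = 0.99 mm
PW = 6.29 + 6.37 + 1.27 + 0.99 = 14.92 ≈ 14.9 mm.

PW ≈ 14.9 mm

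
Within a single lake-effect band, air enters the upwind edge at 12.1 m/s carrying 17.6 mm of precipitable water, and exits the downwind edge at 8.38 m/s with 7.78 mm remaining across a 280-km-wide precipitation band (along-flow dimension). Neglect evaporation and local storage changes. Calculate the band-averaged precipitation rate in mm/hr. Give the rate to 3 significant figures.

Column moisture flux per unit crosswind length is F = V × PW.
Inflow: F_in = 12.1 × 17.6 = 212.96 mm·m/s
Outflow: F_out = 8.38 × 7.78 = 65.1964 mm·m/s
Steady-state rate R = (F_in − F_out)/L = (212.96 − 65.1964) / 280000 m = 5.277e-04 mm/s.
R = 5.277e-04 × 3600 = 1.90 mm/hr.

R ≈ 1.90 mm/hr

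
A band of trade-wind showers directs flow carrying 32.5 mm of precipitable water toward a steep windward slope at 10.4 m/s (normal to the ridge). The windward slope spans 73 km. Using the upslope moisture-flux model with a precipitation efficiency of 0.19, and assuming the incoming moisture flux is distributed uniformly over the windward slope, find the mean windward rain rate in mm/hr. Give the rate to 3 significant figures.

Incoming column moisture flux per unit ridge length: F = V × PW = 10.4 × 32.5 = 338 mm·m/s.
Spread over the 73 km slope with efficiency ε = 0.19: R = ε·F/W = 0.19 × 338 / 73000 m = 8.797e-04 mm/s.
R = 8.797e-04 × 3600 = 3.17 mm/hr.

R ≈ 3.17 mm/hr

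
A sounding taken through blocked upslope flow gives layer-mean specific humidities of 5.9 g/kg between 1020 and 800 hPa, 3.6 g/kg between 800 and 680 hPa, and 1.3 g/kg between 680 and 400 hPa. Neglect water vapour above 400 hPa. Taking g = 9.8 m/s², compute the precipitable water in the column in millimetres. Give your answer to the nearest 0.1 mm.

Precipitable water is the column-integrated vapour mass per unit area: PW = (1/g) Σ q̄ Δp, with q in kg/kg and Δp in Pa (1 kg/m² of water = 1 mm).
Layer 1020–800 hPa: Δp = 220 hPa = 22000 Pa, q̄ = 0.0059 kg/kg → 0.0059 × 22000 / 9.8 = 13.24 mm
Layer 800–680 hPa: Δp = 120 hPa = 12000 Pa, q̄ = 0.0036 kg/kg → 0.0036 × 12000 / 9.8 = 4.41 mm
Layer 680–400 hPa: Δp = 280 hPa = 28000 Pa, q̄ = 0.0013 kg/kg → 0.0013 × 28000 / 9.8 = 3.71 mm
PW = 13.24 + 4.41 + 3.71 = 21.36 ≈ 21.4 mm.

PW ≈ 21.4 mm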